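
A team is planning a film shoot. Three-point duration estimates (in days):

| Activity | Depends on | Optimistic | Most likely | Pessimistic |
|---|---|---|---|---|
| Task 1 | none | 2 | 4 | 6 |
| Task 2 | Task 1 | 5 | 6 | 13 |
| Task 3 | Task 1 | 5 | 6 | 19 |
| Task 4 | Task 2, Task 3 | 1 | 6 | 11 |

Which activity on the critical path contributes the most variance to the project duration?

Task 3

te_Task 1 = (2 + 4·4 + 6)/6 = 24/6 = 4; σ²_Task 1 = ((6−2)/6)² = 0.444
te_Task 2 = (5 + 4·6 + 13)/6 = 42/6 = 7; σ²_Task 2 = ((13−5)/6)² = 1.778
te_Task 3 = (5 + 4·6 + 19)/6 = 48/6 = 8; σ²_Task 3 = ((19−5)/6)² = 5.444
te_Task 4 = (1 + 4·6 + 11)/6 = 36/6 = 6; σ²_Task 4 = ((11−1)/6)² = 2.778

Forward pass:
ES_Task 1 = 0; EF_Task 1 = 4
ES_Task 2 = 4; EF_Task 2 = 4+7 = 11
ES_Task 3 = 4; EF_Task 3 = 4+8 = 12
ES_Task 4 = max(EF_Task 2=11, EF_Task 3=12) = 12; EF_Task 4 = 12+6 = 18
Expected project duration μ = 18 days. Critical path: Task 1 → Task 3 → Task 4.

Variances on critical path: σ²_Task 1=0.444, σ²_Task 3=5.444, σ²_Task 4=2.778.
Largest is σ²_Task 3 = 5.444.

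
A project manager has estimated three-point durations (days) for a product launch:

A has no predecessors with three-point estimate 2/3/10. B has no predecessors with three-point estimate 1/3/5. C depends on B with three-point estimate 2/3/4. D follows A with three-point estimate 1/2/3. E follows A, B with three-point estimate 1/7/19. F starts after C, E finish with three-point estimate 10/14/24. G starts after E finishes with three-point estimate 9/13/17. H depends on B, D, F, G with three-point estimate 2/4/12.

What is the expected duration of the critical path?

32 days

te_A = (2 + 4·3 + 10)/6 = 24/6 = 4
te_B = (1 + 4·3 + 5)/6 = 18/6 = 3
te_C = (2 + 4·3 + 4)/6 = 18/6 = 3
te_D = (1 + 4·2 + 3)/6 = 12/6 = 2
te_E = (1 + 4·7 + 19)/6 = 48/6 = 8
te_F = (10 + 4·14 + 24)/6 = 90/6 = 15
te_G = (9 + 4·13 + 17)/6 = 78/6 = 13
te_H = (2 + 4·4 + 12)/6 = 30/6 = 5

Forward pass:
ES_A = 0; EF_A = 4
ES_B = 0; EF_B = 3
ES_C = 3; EF_C = 3+3 = 6
ES_D = 4; EF_D = 4+2 = 6
ES_E = max(EF_A=4, EF_B=3) = 4; EF_E = 4+8 = 12
ES_F = max(EF_C=6, EF_E=12) = 12; EF_F = 12+15 = 27
ES_G = 12; EF_G = 12+13 = 25
ES_H = max(EF_B=3, EF_D=6, EF_F=27, EF_G=25) = 27; EF_H = 27+5 = 32
Expected project duration μ = 32 days. Critical path: A → E → F → H.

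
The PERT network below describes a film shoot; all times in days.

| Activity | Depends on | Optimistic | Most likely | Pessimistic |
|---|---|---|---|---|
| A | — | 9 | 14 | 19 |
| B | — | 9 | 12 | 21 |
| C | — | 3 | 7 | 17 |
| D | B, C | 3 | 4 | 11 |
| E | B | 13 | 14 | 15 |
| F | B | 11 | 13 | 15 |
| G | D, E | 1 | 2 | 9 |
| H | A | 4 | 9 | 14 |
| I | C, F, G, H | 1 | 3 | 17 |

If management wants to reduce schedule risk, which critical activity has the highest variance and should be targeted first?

te_A = (9 + 4·14 + 19)/6 = 84/6 = 14; σ²_A = ((19−9)/6)² = 2.778
te_B = (9 + 4·12 + 21)/6 = 78/6 = 13; σ²_B = ((21−9)/6)² = 4.000
te_C = (3 + 4·7 + 17)/6 = 48/6 = 8; σ²_C = ((17−3)/6)² = 5.444
te_D = (3 + 4·4 + 11)/6 = 30/6 = 5; σ²_D = ((11−3)/6)² = 1.778
te_E = (13 + 4·14 + 15)/6 = 84/6 = 14; σ²_E = ((15−13)/6)² = 0.111
te_F = (11 + 4·13 + 15)/6 = 78/6 = 13; σ²_F = ((15−11)/6)² = 0.444
te_G = (1 + 4·2 + 9)/6 = 18/6 = 3; σ²_G = ((9−1)/6)² = 1.778
te_H = (4 + 4·9 + 14)/6 = 54/6 = 9; σ²_H = ((14−4)/6)² = 2.778
te_I = (1 + 4·3 + 17)/6 = 30/6 = 5; σ²_I = ((17−1)/6)² = 7.111

Forward pass:
ES_A = 0; EF_A = 14
ES_B = 0; EF_B = 13
ES_C = 0; EF_C = 8
ES_D = max(EF_B=13, EF_C=8) = 13; EF_D = 13+5 = 18
ES_E = 13; EF_E = 13+14 = 27
ES_F = 13; EF_F = 13+13 = 26
ES_G = max(EF_D=18, EF_E=27) = 27; EF_G = 27+3 = 30
ES_H = 14; EF_H = 14+9 = 23
ES_I = max(EF_C=8, EF_F=26, EF_G=30, EF_H=23) = 30; EF_I = 30+5 = 35
Expected project duration μ = 35 days. Critical path: B → E → G → I.

Variances on critical path: σ²_B=4.000, σ²_E=0.111, σ²_G=1.778, σ²_I=7.111.
Largest is σ²_I = 7.111.

I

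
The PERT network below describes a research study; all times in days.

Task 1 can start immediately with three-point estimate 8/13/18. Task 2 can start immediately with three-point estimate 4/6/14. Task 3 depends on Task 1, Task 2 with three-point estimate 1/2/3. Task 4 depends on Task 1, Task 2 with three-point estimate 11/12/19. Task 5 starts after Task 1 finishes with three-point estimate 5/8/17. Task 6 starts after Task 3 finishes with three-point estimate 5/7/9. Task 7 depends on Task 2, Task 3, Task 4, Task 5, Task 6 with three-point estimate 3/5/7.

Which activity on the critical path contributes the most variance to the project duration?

Task 1

te_Task 1 = (8 + 4·13 + 18)/6 = 78/6 = 13; σ²_Task 1 = ((18−8)/6)² = 2.778
te_Task 2 = (4 + 4·6 + 14)/6 = 42/6 = 7; σ²_Task 2 = ((14−4)/6)² = 2.778
te_Task 3 = (1 + 4·2 + 3)/6 = 12/6 = 2; σ²_Task 3 = ((3−1)/6)² = 0.111
te_Task 4 = (11 + 4·12 + 19)/6 = 78/6 = 13; σ²_Task 4 = ((19−11)/6)² = 1.778
te_Task 5 = (5 + 4·8 + 17)/6 = 54/6 = 9; σ²_Task 5 = ((17−5)/6)² = 4.000
te_Task 6 = (5 + 4·7 + 9)/6 = 42/6 = 7; σ²_Task 6 = ((9−5)/6)² = 0.444
te_Task 7 = (3 + 4·5 + 7)/6 = 30/6 = 5; σ²_Task 7 = ((7−3)/6)² = 0.444

Forward pass:
ES_Task 1 = 0; EF_Task 1 = 13
ES_Task 2 = 0; EF_Task 2 = 7
ES_Task 3 = max(EF_Task 1=13, EF_Task 2=7) = 13; EF_Task 3 = 13+2 = 15
ES_Task 4 = max(EF_Task 1=13, EF_Task 2=7) = 13; EF_Task 4 = 13+13 = 26
ES_Task 5 = 13; EF_Task 5 = 13+9 = 22
ES_Task 6 = 15; EF_Task 6 = 15+7 = 22
ES_Task 7 = max(EF_Task 2=7, EF_Task 3=15, EF_Task 4=26, EF_Task 5=22, EF_Task 6=22) = 26; EF_Task 7 = 26+5 = 31
Expected project duration μ = 31 days. Critical path: Task 1 → Task 4 → Task 7.

Variances on critical path: σ²_Task 1=2.778, σ²_Task 4=1.778, σ²_Task 7=0.444.
Largest is σ²_Task 1 = 2.778.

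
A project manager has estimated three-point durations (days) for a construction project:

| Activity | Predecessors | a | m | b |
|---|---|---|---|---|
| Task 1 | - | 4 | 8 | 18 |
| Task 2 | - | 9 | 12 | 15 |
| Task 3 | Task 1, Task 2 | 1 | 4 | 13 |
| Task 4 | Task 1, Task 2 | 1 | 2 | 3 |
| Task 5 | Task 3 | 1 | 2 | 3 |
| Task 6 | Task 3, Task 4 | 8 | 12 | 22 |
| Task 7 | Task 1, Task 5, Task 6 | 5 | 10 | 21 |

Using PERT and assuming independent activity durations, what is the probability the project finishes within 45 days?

0.830

te_Task 1 = (4 + 4·8 + 18)/6 = 54/6 = 9; σ²_Task 1 = ((18−4)/6)² = 5.444
te_Task 2 = (9 + 4·12 + 15)/6 = 72/6 = 12; σ²_Task 2 = ((15−9)/6)² = 1.000
te_Task 3 = (1 + 4·4 + 13)/6 = 30/6 = 5; σ²_Task 3 = ((13−1)/6)² = 4.000
te_Task 4 = (1 + 4·2 + 3)/6 = 12/6 = 2; σ²_Task 4 = ((3−1)/6)² = 0.111
te_Task 5 = (1 + 4·2 + 3)/6 = 12/6 = 2; σ²_Task 5 = ((3−1)/6)² = 0.111
te_Task 6 = (8 + 4·12 + 22)/6 = 78/6 = 13; σ²_Task 6 = ((22−8)/6)² = 5.444
te_Task 7 = (5 + 4·10 + 21)/6 = 66/6 = 11; σ²_Task 7 = ((21−5)/6)² = 7.111

Forward pass:
ES_Task 1 = 0; EF_Task 1 = 9
ES_Task 2 = 0; EF_Task 2 = 12
ES_Task 3 = max(EF_Task 1=9, EF_Task 2=12) = 12; EF_Task 3 = 12+5 = 17
ES_Task 4 = max(EF_Task 1=9, EF_Task 2=12) = 12; EF_Task 4 = 12+2 = 14
ES_Task 5 = 17; EF_Task 5 = 17+2 = 19
ES_Task 6 = max(EF_Task 3=17, EF_Task 4=14) = 17; EF_Task 6 = 17+13 = 30
ES_Task 7 = max(EF_Task 1=9, EF_Task 5=19, EF_Task 6=30) = 30; EF_Task 7 = 30+11 = 41
Expected project duration μ = 41 days. Critical path: Task 2 → Task 3 → Task 6 → Task 7.

Variance along critical path = 1.000 + 4.000 + 5.444 + 7.111 = 17.556; σ = √17.556 = 4.190 days.
Z = (45 − 41) / 4.190 = 0.955
P(T ≤ 45) = Φ(0.955) ≈ 0.830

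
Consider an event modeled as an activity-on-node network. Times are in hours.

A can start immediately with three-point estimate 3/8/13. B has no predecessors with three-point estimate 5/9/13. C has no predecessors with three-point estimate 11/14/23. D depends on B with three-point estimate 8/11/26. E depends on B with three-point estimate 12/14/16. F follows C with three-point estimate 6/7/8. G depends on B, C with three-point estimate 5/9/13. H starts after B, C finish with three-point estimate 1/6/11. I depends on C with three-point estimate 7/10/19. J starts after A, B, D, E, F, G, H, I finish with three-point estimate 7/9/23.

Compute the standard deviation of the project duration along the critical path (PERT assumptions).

te_A = (3 + 4·8 + 13)/6 = 48/6 = 8; σ²_A = ((13−3)/6)² = 2.778
te_B = (5 + 4·9 + 13)/6 = 54/6 = 9; σ²_B = ((13−5)/6)² = 1.778
te_C = (11 + 4·14 + 23)/6 = 90/6 = 15; σ²_C = ((23−11)/6)² = 4.000
te_D = (8 + 4·11 + 26)/6 = 78/6 = 13; σ²_D = ((26−8)/6)² = 9.000
te_E = (12 + 4·14 + 16)/6 = 84/6 = 14; σ²_E = ((16−12)/6)² = 0.444
te_F = (6 + 4·7 + 8)/6 = 42/6 = 7; σ²_F = ((8−6)/6)² = 0.111
te_G = (5 + 4·9 + 13)/6 = 54/6 = 9; σ²_G = ((13−5)/6)² = 1.778
te_H = (1 + 4·6 + 11)/6 = 36/6 = 6; σ²_H = ((11−1)/6)² = 2.778
te_I = (7 + 4·10 + 19)/6 = 66/6 = 11; σ²_I = ((19−7)/6)² = 4.000
te_J = (7 + 4·9 + 23)/6 = 66/6 = 11; σ²_J = ((23−7)/6)² = 7.111

Forward pass:
ES_A = 0; EF_A = 8
ES_B = 0; EF_B = 9
ES_C = 0; EF_C = 15
ES_D = 9; EF_D = 9+13 = 22
ES_E = 9; EF_E = 9+14 = 23
ES_F = 15; EF_F = 15+7 = 22
ES_G = max(EF_B=9, EF_C=15) = 15; EF_G = 15+9 = 24
ES_H = max(EF_B=9, EF_C=15) = 15; EF_H = 15+6 = 21
ES_I = 15; EF_I = 15+11 = 26
ES_J = max(EF_A=8, EF_B=9, EF_D=22, EF_E=23, EF_F=22, EF_G=24, EF_H=21, EF_I=26) = 26; EF_J = 26+11 = 37
Expected project duration μ = 37 hours. Critical path: C → I → J.

Variance along critical path = 4.000 + 4.000 + 7.111 = 15.111
σ = √15.111 = 3.887 hours

3.89 hours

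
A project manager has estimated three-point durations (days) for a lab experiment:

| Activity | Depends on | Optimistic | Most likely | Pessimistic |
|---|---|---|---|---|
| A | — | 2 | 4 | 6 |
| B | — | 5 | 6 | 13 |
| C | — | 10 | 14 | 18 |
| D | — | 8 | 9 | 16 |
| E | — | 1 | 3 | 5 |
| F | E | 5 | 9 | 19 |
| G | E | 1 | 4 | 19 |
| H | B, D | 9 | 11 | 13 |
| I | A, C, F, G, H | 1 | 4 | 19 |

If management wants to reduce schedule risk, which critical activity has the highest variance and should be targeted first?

I

te_A = (2 + 4·4 + 6)/6 = 24/6 = 4; σ²_A = ((6−2)/6)² = 0.444
te_B = (5 + 4·6 + 13)/6 = 42/6 = 7; σ²_B = ((13−5)/6)² = 1.778
te_C = (10 + 4·14 + 18)/6 = 84/6 = 14; σ²_C = ((18−10)/6)² = 1.778
te_D = (8 + 4·9 + 16)/6 = 60/6 = 10; σ²_D = ((16−8)/6)² = 1.778
te_E = (1 + 4·3 + 5)/6 = 18/6 = 3; σ²_E = ((5−1)/6)² = 0.444
te_F = (5 + 4·9 + 19)/6 = 60/6 = 10; σ²_F = ((19−5)/6)² = 5.444
te_G = (1 + 4·4 + 19)/6 = 36/6 = 6; σ²_G = ((19−1)/6)² = 9.000
te_H = (9 + 4·11 + 13)/6 = 66/6 = 11; σ²_H = ((13−9)/6)² = 0.444
te_I = (1 + 4·4 + 19)/6 = 36/6 = 6; σ²_I = ((19−1)/6)² = 9.000

Forward pass:
ES_A = 0; EF_A = 4
ES_B = 0; EF_B = 7
ES_C = 0; EF_C = 14
ES_D = 0; EF_D = 10
ES_E = 0; EF_E = 3
ES_F = 3; EF_F = 3+10 = 13
ES_G = 3; EF_G = 3+6 = 9
ES_H = max(EF_B=7, EF_D=10) = 10; EF_H = 10+11 = 21
ES_I = max(EF_A=4, EF_C=14, EF_F=13, EF_G=9, EF_H=21) = 21; EF_I = 21+6 = 27
Expected project duration μ = 27 days. Critical path: D → H → I.

Variances on critical path: σ²_D=1.778, σ²_H=0.444, σ²_I=9.000.
Largest is σ²_I = 9.000.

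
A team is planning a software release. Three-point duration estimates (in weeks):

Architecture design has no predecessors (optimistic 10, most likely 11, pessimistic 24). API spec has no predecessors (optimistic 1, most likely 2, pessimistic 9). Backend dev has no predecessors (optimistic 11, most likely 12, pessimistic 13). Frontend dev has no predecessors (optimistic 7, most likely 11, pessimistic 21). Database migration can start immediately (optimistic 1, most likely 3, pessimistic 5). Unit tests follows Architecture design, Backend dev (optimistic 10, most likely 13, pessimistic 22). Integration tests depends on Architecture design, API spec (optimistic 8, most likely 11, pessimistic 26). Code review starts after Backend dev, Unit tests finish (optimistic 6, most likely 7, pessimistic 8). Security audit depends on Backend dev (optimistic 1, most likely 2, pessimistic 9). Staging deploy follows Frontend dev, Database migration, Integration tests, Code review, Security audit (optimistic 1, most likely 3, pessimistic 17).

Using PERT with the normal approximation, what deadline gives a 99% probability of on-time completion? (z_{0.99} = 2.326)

te_Architecture design = (10 + 4·11 + 24)/6 = 78/6 = 13; σ²_Architecture design = ((24−10)/6)² = 5.444
te_API spec = (1 + 4·2 + 9)/6 = 18/6 = 3; σ²_API spec = ((9−1)/6)² = 1.778
te_Backend dev = (11 + 4·12 + 13)/6 = 72/6 = 12; σ²_Backend dev = ((13−11)/6)² = 0.111
te_Frontend dev = (7 + 4·11 + 21)/6 = 72/6 = 12; σ²_Frontend dev = ((21−7)/6)² = 5.444
te_Database migration = (1 + 4·3 + 5)/6 = 18/6 = 3; σ²_Database migration = ((5−1)/6)² = 0.444
te_Unit tests = (10 + 4·13 + 22)/6 = 84/6 = 14; σ²_Unit tests = ((22−10)/6)² = 4.000
te_Integration tests = (8 + 4·11 + 26)/6 = 78/6 = 13; σ²_Integration tests = ((26−8)/6)² = 9.000
te_Code review = (6 + 4·7 + 8)/6 = 42/6 = 7; σ²_Code review = ((8−6)/6)² = 0.111
te_Security audit = (1 + 4·2 + 9)/6 = 18/6 = 3; σ²_Security audit = ((9−1)/6)² = 1.778
te_Staging deploy = (1 + 4·3 + 17)/6 = 30/6 = 5; σ²_Staging deploy = ((17−1)/6)² = 7.111

Forward pass:
ES_Architecture design = 0; EF_Architecture design = 13
ES_API spec = 0; EF_API spec = 3
ES_Backend dev = 0; EF_Backend dev = 12
ES_Frontend dev = 0; EF_Frontend dev = 12
ES_Database migration = 0; EF_Database migration = 3
ES_Unit tests = max(EF_Architecture design=13, EF_Backend dev=12) = 13; EF_Unit tests = 13+14 = 27
ES_Integration tests = max(EF_Architecture design=13, EF_API spec=3) = 13; EF_Integration tests = 13+13 = 26
ES_Code review = max(EF_Backend dev=12, EF_Unit tests=27) = 27; EF_Code review = 27+7 = 34
ES_Security audit = 12; EF_Security audit = 12+3 = 15
ES_Staging deploy = max(EF_Frontend dev=12, EF_Database migration=3, EF_Integration tests=26, EF_Code review=34, EF_Security audit=15) = 34; EF_Staging deploy = 34+5 = 39
Expected project duration μ = 39 weeks. Critical path: Architecture design → Unit tests → Code review → Staging deploy.

Variance along critical path = 5.444 + 4.000 + 0.111 + 7.111 = 16.667; σ = 4.082 weeks.
D = μ + z·σ = 39 + 2.326·4.082 = 48.5 weeks

48.5 weeks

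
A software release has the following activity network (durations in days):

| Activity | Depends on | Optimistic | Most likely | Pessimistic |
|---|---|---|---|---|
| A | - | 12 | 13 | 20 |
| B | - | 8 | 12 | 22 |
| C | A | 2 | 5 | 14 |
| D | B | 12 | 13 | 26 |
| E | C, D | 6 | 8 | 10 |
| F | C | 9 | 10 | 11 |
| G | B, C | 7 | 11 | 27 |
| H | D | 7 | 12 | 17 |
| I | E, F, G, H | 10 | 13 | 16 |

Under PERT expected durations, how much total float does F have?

te_A = (12 + 4·13 + 20)/6 = 84/6 = 14
te_B = (8 + 4·12 + 22)/6 = 78/6 = 13
te_C = (2 + 4·5 + 14)/6 = 36/6 = 6
te_D = (12 + 4·13 + 26)/6 = 90/6 = 15
te_E = (6 + 4·8 + 10)/6 = 48/6 = 8
te_F = (9 + 4·10 + 11)/6 = 60/6 = 10
te_G = (7 + 4·11 + 27)/6 = 78/6 = 13
te_H = (7 + 4·12 + 17)/6 = 72/6 = 12
te_I = (10 + 4·13 + 16)/6 = 78/6 = 13

Forward pass:
ES_A = 0; EF_A = 14
ES_B = 0; EF_B = 13
ES_C = 14; EF_C = 14+6 = 20
ES_D = 13; EF_D = 13+15 = 28
ES_E = max(EF_C=20, EF_D=28) = 28; EF_E = 28+8 = 36
ES_F = 20; EF_F = 20+10 = 30
ES_G = max(EF_B=13, EF_C=20) = 20; EF_G = 20+13 = 33
ES_H = 28; EF_H = 28+12 = 40
ES_I = max(EF_E=36, EF_F=30, EF_G=33, EF_H=40) = 40; EF_I = 40+13 = 53
Expected project duration μ = 53 days. Critical path: B → D → H → I.

Backward pass:
LF_I = 53; LS_I = 53−13 = 40
LF_H = LS_I = 40; LS_H = 40−12 = 28
LF_G = LS_I = 40; LS_G = 40−13 = 27
LF_F = LS_I = 40; LS_F = 40−10 = 30
LF_E = LS_I = 40; LS_E = 40−8 = 32
LF_D = min(LS_E=32, LS_H=28) = 28; LS_D = 28−15 = 13
LF_C = min(LS_E=32, LS_F=30, LS_G=27) = 27; LS_C = 27−6 = 21
LF_B = min(LS_D=13, LS_G=27) = 13; LS_B = 13−13 = 0
LF_A = LS_C = 21; LS_A = 21−14 = 7
Slack_F = LS_F − ES_F = 30 − 20 = 10

10 days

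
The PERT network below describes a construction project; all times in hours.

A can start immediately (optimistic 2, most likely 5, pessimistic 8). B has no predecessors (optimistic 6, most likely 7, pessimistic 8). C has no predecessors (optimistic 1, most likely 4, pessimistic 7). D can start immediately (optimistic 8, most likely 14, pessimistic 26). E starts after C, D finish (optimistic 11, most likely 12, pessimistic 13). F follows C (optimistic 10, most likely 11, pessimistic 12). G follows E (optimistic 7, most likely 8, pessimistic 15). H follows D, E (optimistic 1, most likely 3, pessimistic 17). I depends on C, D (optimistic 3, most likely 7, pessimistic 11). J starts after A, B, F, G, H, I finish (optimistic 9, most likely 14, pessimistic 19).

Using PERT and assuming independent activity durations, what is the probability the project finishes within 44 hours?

0.052

te_A = (2 + 4·5 + 8)/6 = 30/6 = 5; σ²_A = ((8−2)/6)² = 1.000
te_B = (6 + 4·7 + 8)/6 = 42/6 = 7; σ²_B = ((8−6)/6)² = 0.111
te_C = (1 + 4·4 + 7)/6 = 24/6 = 4; σ²_C = ((7−1)/6)² = 1.000
te_D = (8 + 4·14 + 26)/6 = 90/6 = 15; σ²_D = ((26−8)/6)² = 9.000
te_E = (11 + 4·12 + 13)/6 = 72/6 = 12; σ²_E = ((13−11)/6)² = 0.111
te_F = (10 + 4·11 + 12)/6 = 66/6 = 11; σ²_F = ((12−10)/6)² = 0.111
te_G = (7 + 4·8 + 15)/6 = 54/6 = 9; σ²_G = ((15−7)/6)² = 1.778
te_H = (1 + 4·3 + 17)/6 = 30/6 = 5; σ²_H = ((17−1)/6)² = 7.111
te_I = (3 + 4·7 + 11)/6 = 42/6 = 7; σ²_I = ((11−3)/6)² = 1.778
te_J = (9 + 4·14 + 19)/6 = 84/6 = 14; σ²_J = ((19−9)/6)² = 2.778

Forward pass:
ES_A = 0; EF_A = 5
ES_B = 0; EF_B = 7
ES_C = 0; EF_C = 4
ES_D = 0; EF_D = 15
ES_E = max(EF_C=4, EF_D=15) = 15; EF_E = 15+12 = 27
ES_F = 4; EF_F = 4+11 = 15
ES_G = 27; EF_G = 27+9 = 36
ES_H = max(EF_D=15, EF_E=27) = 27; EF_H = 27+5 = 32
ES_I = max(EF_C=4, EF_D=15) = 15; EF_I = 15+7 = 22
ES_J = max(EF_A=5, EF_B=7, EF_F=15, EF_G=36, EF_H=32, EF_I=22) = 36; EF_J = 36+14 = 50
Expected project duration μ = 50 hours. Critical path: D → E → G → J.

Variance along critical path = 9.000 + 0.111 + 1.778 + 2.778 = 13.667; σ = √13.667 = 3.697 hours.
Z = (44 − 50) / 3.697 = -1.623
P(T ≤ 44) = Φ(-1.623) ≈ 0.052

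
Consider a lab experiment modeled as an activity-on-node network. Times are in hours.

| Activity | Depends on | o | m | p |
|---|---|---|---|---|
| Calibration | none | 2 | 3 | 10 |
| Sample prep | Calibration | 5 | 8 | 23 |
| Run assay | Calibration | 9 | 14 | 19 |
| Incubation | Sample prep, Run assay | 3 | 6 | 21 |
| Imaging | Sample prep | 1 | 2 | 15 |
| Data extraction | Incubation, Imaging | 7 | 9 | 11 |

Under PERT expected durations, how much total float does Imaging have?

8 hours

te_Calibration = (2 + 4·3 + 10)/6 = 24/6 = 4
te_Sample prep = (5 + 4·8 + 23)/6 = 60/6 = 10
te_Run assay = (9 + 4·14 + 19)/6 = 84/6 = 14
te_Incubation = (3 + 4·6 + 21)/6 = 48/6 = 8
te_Imaging = (1 + 4·2 + 15)/6 = 24/6 = 4
te_Data extraction = (7 + 4·9 + 11)/6 = 54/6 = 9

Forward pass:
ES_Calibration = 0; EF_Calibration = 4
ES_Sample prep = 4; EF_Sample prep = 4+10 = 14
ES_Run assay = 4; EF_Run assay = 4+14 = 18
ES_Incubation = max(EF_Sample prep=14, EF_Run assay=18) = 18; EF_Incubation = 18+8 = 26
ES_Imaging = 14; EF_Imaging = 14+4 = 18
ES_Data extraction = max(EF_Incubation=26, EF_Imaging=18) = 26; EF_Data extraction = 26+9 = 35
Expected project duration μ = 35 hours. Critical path: Calibration → Run assay → Incubation → Data extraction.

Backward pass:
LF_Data extraction = 35; LS_Data extraction = 35−9 = 26
LF_Imaging = LS_Data extraction = 26; LS_Imaging = 26−4 = 22
LF_Incubation = LS_Data extraction = 26; LS_Incubation = 26−8 = 18
LF_Run assay = LS_Incubation = 18; LS_Run assay = 18−14 = 4
LF_Sample prep = min(LS_Incubation=18, LS_Imaging=22) = 18; LS_Sample prep = 18−10 = 8
LF_Calibration = min(LS_Sample prep=8, LS_Run assay=4) = 4; LS_Calibration = 4−4 = 0
Slack_Imaging = LS_Imaging − ES_Imaging = 22 − 14 = 8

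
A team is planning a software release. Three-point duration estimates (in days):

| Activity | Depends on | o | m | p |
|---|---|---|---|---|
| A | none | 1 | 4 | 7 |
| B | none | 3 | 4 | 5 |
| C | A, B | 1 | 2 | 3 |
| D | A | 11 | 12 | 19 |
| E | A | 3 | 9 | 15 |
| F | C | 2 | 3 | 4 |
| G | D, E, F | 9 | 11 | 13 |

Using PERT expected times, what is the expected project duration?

28 days

te_A = (1 + 4·4 + 7)/6 = 24/6 = 4
te_B = (3 + 4·4 + 5)/6 = 24/6 = 4
te_C = (1 + 4·2 + 3)/6 = 12/6 = 2
te_D = (11 + 4·12 + 19)/6 = 78/6 = 13
te_E = (3 + 4·9 + 15)/6 = 54/6 = 9
te_F = (2 + 4·3 + 4)/6 = 18/6 = 3
te_G = (9 + 4·11 + 13)/6 = 66/6 = 11

Forward pass:
ES_A = 0; EF_A = 4
ES_B = 0; EF_B = 4
ES_C = max(EF_A=4, EF_B=4) = 4; EF_C = 4+2 = 6
ES_D = 4; EF_D = 4+13 = 17
ES_E = 4; EF_E = 4+9 = 13
ES_F = 6; EF_F = 6+3 = 9
ES_G = max(EF_D=17, EF_E=13, EF_F=9) = 17; EF_G = 17+11 = 28
Expected project duration μ = 28 days. Critical path: A → D → G.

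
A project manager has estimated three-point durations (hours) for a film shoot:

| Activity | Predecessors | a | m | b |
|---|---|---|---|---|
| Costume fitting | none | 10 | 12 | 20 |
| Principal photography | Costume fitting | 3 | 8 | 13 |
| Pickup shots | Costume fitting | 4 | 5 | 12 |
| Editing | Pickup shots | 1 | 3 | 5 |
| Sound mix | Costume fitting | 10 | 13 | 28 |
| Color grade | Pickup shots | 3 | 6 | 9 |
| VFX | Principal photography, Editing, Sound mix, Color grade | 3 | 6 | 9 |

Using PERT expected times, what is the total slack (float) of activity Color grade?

te_Costume fitting = (10 + 4·12 + 20)/6 = 78/6 = 13
te_Principal photography = (3 + 4·8 + 13)/6 = 48/6 = 8
te_Pickup shots = (4 + 4·5 + 12)/6 = 36/6 = 6
te_Editing = (1 + 4·3 + 5)/6 = 18/6 = 3
te_Sound mix = (10 + 4·13 + 28)/6 = 90/6 = 15
te_Color grade = (3 + 4·6 + 9)/6 = 36/6 = 6
te_VFX = (3 + 4·6 + 9)/6 = 36/6 = 6

Forward pass:
ES_Costume fitting = 0; EF_Costume fitting = 13
ES_Principal photography = 13; EF_Principal photography = 13+8 = 21
ES_Pickup shots = 13; EF_Pickup shots = 13+6 = 19
ES_Editing = 19; EF_Editing = 19+3 = 22
ES_Sound mix = 13; EF_Sound mix = 13+15 = 28
ES_Color grade = 19; EF_Color grade = 19+6 = 25
ES_VFX = max(EF_Principal photography=21, EF_Editing=22, EF_Sound mix=28, EF_Color grade=25) = 28; EF_VFX = 28+6 = 34
Expected project duration μ = 34 hours. Critical path: Costume fitting → Sound mix → VFX.

Backward pass:
LF_VFX = 34; LS_VFX = 34−6 = 28
LF_Color grade = LS_VFX = 28; LS_Color grade = 28−6 = 22
LF_Sound mix = LS_VFX = 28; LS_Sound mix = 28−15 = 13
LF_Editing = LS_VFX = 28; LS_Editing = 28−3 = 25
LF_Pickup shots = min(LS_Editing=25, LS_Color grade=22) = 22; LS_Pickup shots = 22−6 = 16
LF_Principal photography = LS_VFX = 28; LS_Principal photography = 28−8 = 20
LF_Costume fitting = min(LS_Principal photography=20, LS_Pickup shots=16, LS_Sound mix=13) = 13; LS_Costume fitting = 13−13 = 0
Slack_Color grade = LS_Color grade − ES_Color grade = 22 − 19 = 3

3 hours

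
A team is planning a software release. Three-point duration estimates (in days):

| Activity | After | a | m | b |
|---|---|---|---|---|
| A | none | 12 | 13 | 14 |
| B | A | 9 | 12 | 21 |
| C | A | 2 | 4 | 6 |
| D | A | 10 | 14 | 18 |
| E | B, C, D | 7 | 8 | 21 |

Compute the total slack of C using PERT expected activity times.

te_A = (12 + 4·13 + 14)/6 = 78/6 = 13
te_B = (9 + 4·12 + 21)/6 = 78/6 = 13
te_C = (2 + 4·4 + 6)/6 = 24/6 = 4
te_D = (10 + 4·14 + 18)/6 = 84/6 = 14
te_E = (7 + 4·8 + 21)/6 = 60/6 = 10

Forward pass:
ES_A = 0; EF_A = 13
ES_B = 13; EF_B = 13+13 = 26
ES_C = 13; EF_C = 13+4 = 17
ES_D = 13; EF_D = 13+14 = 27
ES_E = max(EF_B=26, EF_C=17, EF_D=27) = 27; EF_E = 27+10 = 37
Expected project duration μ = 37 days. Critical path: A → D → E.

Backward pass:
LF_E = 37; LS_E = 37−10 = 27
LF_D = LS_E = 27; LS_D = 27−14 = 13
LF_C = LS_E = 27; LS_C = 27−4 = 23
LF_B = LS_E = 27; LS_B = 27−13 = 14
LF_A = min(LS_B=14, LS_C=23, LS_D=13) = 13; LS_A = 13−13 = 0
Slack_C = LS_C − ES_C = 23 − 13 = 10

10 days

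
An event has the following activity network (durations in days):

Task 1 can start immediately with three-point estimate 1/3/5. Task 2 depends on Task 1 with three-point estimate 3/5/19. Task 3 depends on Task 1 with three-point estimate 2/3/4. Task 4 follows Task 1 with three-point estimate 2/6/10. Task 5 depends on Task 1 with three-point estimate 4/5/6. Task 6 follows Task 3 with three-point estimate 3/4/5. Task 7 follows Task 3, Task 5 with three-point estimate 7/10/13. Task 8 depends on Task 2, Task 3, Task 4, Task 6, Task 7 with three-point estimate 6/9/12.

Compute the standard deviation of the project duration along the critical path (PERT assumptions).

1.60 days

te_Task 1 = (1 + 4·3 + 5)/6 = 18/6 = 3; σ²_Task 1 = ((5−1)/6)² = 0.444
te_Task 2 = (3 + 4·5 + 19)/6 = 42/6 = 7; σ²_Task 2 = ((19−3)/6)² = 7.111
te_Task 3 = (2 + 4·3 + 4)/6 = 18/6 = 3; σ²_Task 3 = ((4−2)/6)² = 0.111
te_Task 4 = (2 + 4·6 + 10)/6 = 36/6 = 6; σ²_Task 4 = ((10−2)/6)² = 1.778
te_Task 5 = (4 + 4·5 + 6)/6 = 30/6 = 5; σ²_Task 5 = ((6−4)/6)² = 0.111
te_Task 6 = (3 + 4·4 + 5)/6 = 24/6 = 4; σ²_Task 6 = ((5−3)/6)² = 0.111
te_Task 7 = (7 + 4·10 + 13)/6 = 60/6 = 10; σ²_Task 7 = ((13−7)/6)² = 1.000
te_Task 8 = (6 + 4·9 + 12)/6 = 54/6 = 9; σ²_Task 8 = ((12−6)/6)² = 1.000

Forward pass:
ES_Task 1 = 0; EF_Task 1 = 3
ES_Task 2 = 3; EF_Task 2 = 3+7 = 10
ES_Task 3 = 3; EF_Task 3 = 3+3 = 6
ES_Task 4 = 3; EF_Task 4 = 3+6 = 9
ES_Task 5 = 3; EF_Task 5 = 3+5 = 8
ES_Task 6 = 6; EF_Task 6 = 6+4 = 10
ES_Task 7 = max(EF_Task 3=6, EF_Task 5=8) = 8; EF_Task 7 = 8+10 = 18
ES_Task 8 = max(EF_Task 2=10, EF_Task 3=6, EF_Task 4=9, EF_Task 6=10, EF_Task 7=18) = 18; EF_Task 8 = 18+9 = 27
Expected project duration μ = 27 days. Critical path: Task 1 → Task 5 → Task 7 → Task 8.

Variance along critical path = 0.444 + 0.111 + 1.000 + 1.000 = 2.556
σ = √2.556 = 1.599 days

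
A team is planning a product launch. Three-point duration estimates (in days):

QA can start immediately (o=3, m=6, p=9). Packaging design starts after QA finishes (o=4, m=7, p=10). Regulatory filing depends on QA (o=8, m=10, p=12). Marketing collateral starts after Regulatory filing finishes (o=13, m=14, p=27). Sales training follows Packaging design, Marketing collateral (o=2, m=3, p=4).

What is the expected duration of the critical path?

te_QA = (3 + 4·6 + 9)/6 = 36/6 = 6
te_Packaging design = (4 + 4·7 + 10)/6 = 42/6 = 7
te_Regulatory filing = (8 + 4·10 + 12)/6 = 60/6 = 10
te_Marketing collateral = (13 + 4·14 + 27)/6 = 96/6 = 16
te_Sales training = (2 + 4·3 + 4)/6 = 18/6 = 3

Forward pass:
ES_QA = 0; EF_QA = 6
ES_Packaging design = 6; EF_Packaging design = 6+7 = 13
ES_Regulatory filing = 6; EF_Regulatory filing = 6+10 = 16
ES_Marketing collateral = 16; EF_Marketing collateral = 16+16 = 32
ES_Sales training = max(EF_Packaging design=13, EF_Marketing collateral=32) = 32; EF_Sales training = 32+3 = 35
Expected project duration μ = 35 days. Critical path: QA → Regulatory filing → Marketing collateral → Sales training.

35 days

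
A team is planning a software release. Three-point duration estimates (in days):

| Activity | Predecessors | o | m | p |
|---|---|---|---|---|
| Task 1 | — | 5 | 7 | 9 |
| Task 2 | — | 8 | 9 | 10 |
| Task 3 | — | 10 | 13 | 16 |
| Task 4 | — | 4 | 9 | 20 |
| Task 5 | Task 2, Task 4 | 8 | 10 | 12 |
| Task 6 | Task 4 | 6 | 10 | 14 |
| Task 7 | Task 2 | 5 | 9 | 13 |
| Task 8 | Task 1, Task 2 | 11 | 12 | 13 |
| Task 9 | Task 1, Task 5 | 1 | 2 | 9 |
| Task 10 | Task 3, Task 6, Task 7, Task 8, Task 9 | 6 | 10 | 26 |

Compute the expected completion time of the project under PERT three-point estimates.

te_Task 1 = (5 + 4·7 + 9)/6 = 42/6 = 7
te_Task 2 = (8 + 4·9 + 10)/6 = 54/6 = 9
te_Task 3 = (10 + 4·13 + 16)/6 = 78/6 = 13
te_Task 4 = (4 + 4·9 + 20)/6 = 60/6 = 10
te_Task 5 = (8 + 4·10 + 12)/6 = 60/6 = 10
te_Task 6 = (6 + 4·10 + 14)/6 = 60/6 = 10
te_Task 7 = (5 + 4·9 + 13)/6 = 54/6 = 9
te_Task 8 = (11 + 4·12 + 13)/6 = 72/6 = 12
te_Task 9 = (1 + 4·2 + 9)/6 = 18/6 = 3
te_Task 10 = (6 + 4·10 + 26)/6 = 72/6 = 12

Forward pass:
ES_Task 1 = 0; EF_Task 1 = 7
ES_Task 2 = 0; EF_Task 2 = 9
ES_Task 3 = 0; EF_Task 3 = 13
ES_Task 4 = 0; EF_Task 4 = 10
ES_Task 5 = max(EF_Task 2=9, EF_Task 4=10) = 10; EF_Task 5 = 10+10 = 20
ES_Task 6 = 10; EF_Task 6 = 10+10 = 20
ES_Task 7 = 9; EF_Task 7 = 9+9 = 18
ES_Task 8 = max(EF_Task 1=7, EF_Task 2=9) = 9; EF_Task 8 = 9+12 = 21
ES_Task 9 = max(EF_Task 1=7, EF_Task 5=20) = 20; EF_Task 9 = 20+3 = 23
ES_Task 10 = max(EF_Task 3=13, EF_Task 6=20, EF_Task 7=18, EF_Task 8=21, EF_Task 9=23) = 23; EF_Task 10 = 23+12 = 35
Expected project duration μ = 35 days. Critical path: Task 4 → Task 5 → Task 9 → Task 10.

35 days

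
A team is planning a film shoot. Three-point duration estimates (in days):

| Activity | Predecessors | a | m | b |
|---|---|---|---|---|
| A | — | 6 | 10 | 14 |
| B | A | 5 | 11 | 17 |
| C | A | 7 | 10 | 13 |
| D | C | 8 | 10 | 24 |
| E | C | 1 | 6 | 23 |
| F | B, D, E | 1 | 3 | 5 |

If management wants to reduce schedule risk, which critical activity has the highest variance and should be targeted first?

te_A = (6 + 4·10 + 14)/6 = 60/6 = 10; σ²_A = ((14−6)/6)² = 1.778
te_B = (5 + 4·11 + 17)/6 = 66/6 = 11; σ²_B = ((17−5)/6)² = 4.000
te_C = (7 + 4·10 + 13)/6 = 60/6 = 10; σ²_C = ((13−7)/6)² = 1.000
te_D = (8 + 4·10 + 24)/6 = 72/6 = 12; σ²_D = ((24−8)/6)² = 7.111
te_E = (1 + 4·6 + 23)/6 = 48/6 = 8; σ²_E = ((23−1)/6)² = 13.444
te_F = (1 + 4·3 + 5)/6 = 18/6 = 3; σ²_F = ((5−1)/6)² = 0.444

Forward pass:
ES_A = 0; EF_A = 10
ES_B = 10; EF_B = 10+11 = 21
ES_C = 10; EF_C = 10+10 = 20
ES_D = 20; EF_D = 20+12 = 32
ES_E = 20; EF_E = 20+8 = 28
ES_F = max(EF_B=21, EF_D=32, EF_E=28) = 32; EF_F = 32+3 = 35
Expected project duration μ = 35 days. Critical path: A → C → D → F.

Variances on critical path: σ²_A=1.778, σ²_C=1.000, σ²_D=7.111, σ²_F=0.444.
Largest is σ²_D = 7.111.

D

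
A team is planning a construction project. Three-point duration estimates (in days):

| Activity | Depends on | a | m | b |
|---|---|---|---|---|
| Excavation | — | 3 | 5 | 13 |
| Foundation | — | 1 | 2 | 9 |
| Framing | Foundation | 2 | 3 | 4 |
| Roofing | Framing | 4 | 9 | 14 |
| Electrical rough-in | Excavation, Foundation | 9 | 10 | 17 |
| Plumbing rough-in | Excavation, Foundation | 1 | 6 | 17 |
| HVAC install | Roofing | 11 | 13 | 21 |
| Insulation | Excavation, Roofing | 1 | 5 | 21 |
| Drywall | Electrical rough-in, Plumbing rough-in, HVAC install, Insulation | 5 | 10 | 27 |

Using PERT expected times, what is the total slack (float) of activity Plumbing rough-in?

16 days

te_Excavation = (3 + 4·5 + 13)/6 = 36/6 = 6
te_Foundation = (1 + 4·2 + 9)/6 = 18/6 = 3
te_Framing = (2 + 4·3 + 4)/6 = 18/6 = 3
te_Roofing = (4 + 4·9 + 14)/6 = 54/6 = 9
te_Electrical rough-in = (9 + 4·10 + 17)/6 = 66/6 = 11
te_Plumbing rough-in = (1 + 4·6 + 17)/6 = 42/6 = 7
te_HVAC install = (11 + 4·13 + 21)/6 = 84/6 = 14
te_Insulation = (1 + 4·5 + 21)/6 = 42/6 = 7
te_Drywall = (5 + 4·10 + 27)/6 = 72/6 = 12

Forward pass:
ES_Excavation = 0; EF_Excavation = 6
ES_Foundation = 0; EF_Foundation = 3
ES_Framing = 3; EF_Framing = 3+3 = 6
ES_Roofing = 6; EF_Roofing = 6+9 = 15
ES_Electrical rough-in = max(EF_Excavation=6, EF_Foundation=3) = 6; EF_Electrical rough-in = 6+11 = 17
ES_Plumbing rough-in = max(EF_Excavation=6, EF_Foundation=3) = 6; EF_Plumbing rough-in = 6+7 = 13
ES_HVAC install = 15; EF_HVAC install = 15+14 = 29
ES_Insulation = max(EF_Excavation=6, EF_Roofing=15) = 15; EF_Insulation = 15+7 = 22
ES_Drywall = max(EF_Electrical rough-in=17, EF_Plumbing rough-in=13, EF_HVAC install=29, EF_Insulation=22) = 29; EF_Drywall = 29+12 = 41
Expected project duration μ = 41 days. Critical path: Foundation → Framing → Roofing → HVAC install → Drywall.

Backward pass:
LF_Drywall = 41; LS_Drywall = 41−12 = 29
LF_Insulation = LS_Drywall = 29; LS_Insulation = 29−7 = 22
LF_HVAC install = LS_Drywall = 29; LS_HVAC install = 29−14 = 15
LF_Plumbing rough-in = LS_Drywall = 29; LS_Plumbing rough-in = 29−7 = 22
LF_Electrical rough-in = LS_Drywall = 29; LS_Electrical rough-in = 29−11 = 18
LF_Roofing = min(LS_HVAC install=15, LS_Insulation=22) = 15; LS_Roofing = 15−9 = 6
LF_Framing = LS_Roofing = 6; LS_Framing = 6−3 = 3
LF_Foundation = min(LS_Framing=3, LS_Electrical rough-in=18, LS_Plumbing rough-in=22) = 3; LS_Foundation = 3−3 = 0
LF_Excavation = min(LS_Electrical rough-in=18, LS_Plumbing rough-in=22, LS_Insulation=22) = 18; LS_Excavation = 18−6 = 12
Slack_Plumbing rough-in = LS_Plumbing rough-in − ES_Plumbing rough-in = 22 − 6 = 16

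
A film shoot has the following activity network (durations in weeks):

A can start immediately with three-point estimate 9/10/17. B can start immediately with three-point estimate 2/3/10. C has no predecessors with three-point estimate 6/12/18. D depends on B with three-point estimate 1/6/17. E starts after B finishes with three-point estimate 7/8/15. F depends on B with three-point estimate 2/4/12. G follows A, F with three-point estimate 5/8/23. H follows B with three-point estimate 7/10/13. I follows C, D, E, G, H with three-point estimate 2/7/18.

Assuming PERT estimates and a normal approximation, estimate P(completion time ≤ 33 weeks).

te_A = (9 + 4·10 + 17)/6 = 66/6 = 11; σ²_A = ((17−9)/6)² = 1.778
te_B = (2 + 4·3 + 10)/6 = 24/6 = 4; σ²_B = ((10−2)/6)² = 1.778
te_C = (6 + 4·12 + 18)/6 = 72/6 = 12; σ²_C = ((18−6)/6)² = 4.000
te_D = (1 + 4·6 + 17)/6 = 42/6 = 7; σ²_D = ((17−1)/6)² = 7.111
te_E = (7 + 4·8 + 15)/6 = 54/6 = 9; σ²_E = ((15−7)/6)² = 1.778
te_F = (2 + 4·4 + 12)/6 = 30/6 = 5; σ²_F = ((12−2)/6)² = 2.778
te_G = (5 + 4·8 + 23)/6 = 60/6 = 10; σ²_G = ((23−5)/6)² = 9.000
te_H = (7 + 4·10 + 13)/6 = 60/6 = 10; σ²_H = ((13−7)/6)² = 1.000
te_I = (2 + 4·7 + 18)/6 = 48/6 = 8; σ²_I = ((18−2)/6)² = 7.111

Forward pass:
ES_A = 0; EF_A = 11
ES_B = 0; EF_B = 4
ES_C = 0; EF_C = 12
ES_D = 4; EF_D = 4+7 = 11
ES_E = 4; EF_E = 4+9 = 13
ES_F = 4; EF_F = 4+5 = 9
ES_G = max(EF_A=11, EF_F=9) = 11; EF_G = 11+10 = 21
ES_H = 4; EF_H = 4+10 = 14
ES_I = max(EF_C=12, EF_D=11, EF_E=13, EF_G=21, EF_H=14) = 21; EF_I = 21+8 = 29
Expected project duration μ = 29 weeks. Critical path: A → G → I.

Variance along critical path = 1.778 + 9.000 + 7.111 = 17.889; σ = √17.889 = 4.230 weeks.
Z = (33 − 29) / 4.230 = 0.946
P(T ≤ 33) = Φ(0.946) ≈ 0.828

0.828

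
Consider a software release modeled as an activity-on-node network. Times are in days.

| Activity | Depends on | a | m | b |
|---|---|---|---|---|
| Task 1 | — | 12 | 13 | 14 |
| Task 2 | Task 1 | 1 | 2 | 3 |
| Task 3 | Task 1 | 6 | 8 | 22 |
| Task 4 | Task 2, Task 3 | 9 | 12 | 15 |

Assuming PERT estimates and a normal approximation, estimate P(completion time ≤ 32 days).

0.148

te_Task 1 = (12 + 4·13 + 14)/6 = 78/6 = 13; σ²_Task 1 = ((14−12)/6)² = 0.111
te_Task 2 = (1 + 4·2 + 3)/6 = 12/6 = 2; σ²_Task 2 = ((3−1)/6)² = 0.111
te_Task 3 = (6 + 4·8 + 22)/6 = 60/6 = 10; σ²_Task 3 = ((22−6)/6)² = 7.111
te_Task 4 = (9 + 4·12 + 15)/6 = 72/6 = 12; σ²_Task 4 = ((15−9)/6)² = 1.000

Forward pass:
ES_Task 1 = 0; EF_Task 1 = 13
ES_Task 2 = 13; EF_Task 2 = 13+2 = 15
ES_Task 3 = 13; EF_Task 3 = 13+10 = 23
ES_Task 4 = max(EF_Task 2=15, EF_Task 3=23) = 23; EF_Task 4 = 23+12 = 35
Expected project duration μ = 35 days. Critical path: Task 1 → Task 3 → Task 4.

Variance along critical path = 0.111 + 7.111 + 1.000 = 8.222; σ = √8.222 = 2.867 days.
Z = (32 − 35) / 2.867 = -1.046
P(T ≤ 32) = Φ(-1.046) ≈ 0.148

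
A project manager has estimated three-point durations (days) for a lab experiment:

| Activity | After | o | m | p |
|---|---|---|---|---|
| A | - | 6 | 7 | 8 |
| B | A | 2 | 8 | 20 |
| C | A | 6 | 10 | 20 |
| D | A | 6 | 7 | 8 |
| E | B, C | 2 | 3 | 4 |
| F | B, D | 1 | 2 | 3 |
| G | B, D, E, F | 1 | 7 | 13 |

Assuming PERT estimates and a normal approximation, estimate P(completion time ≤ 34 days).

0.973

te_A = (6 + 4·7 + 8)/6 = 42/6 = 7; σ²_A = ((8−6)/6)² = 0.111
te_B = (2 + 4·8 + 20)/6 = 54/6 = 9; σ²_B = ((20−2)/6)² = 9.000
te_C = (6 + 4·10 + 20)/6 = 66/6 = 11; σ²_C = ((20−6)/6)² = 5.444
te_D = (6 + 4·7 + 8)/6 = 42/6 = 7; σ²_D = ((8−6)/6)² = 0.111
te_E = (2 + 4·3 + 4)/6 = 18/6 = 3; σ²_E = ((4−2)/6)² = 0.111
te_F = (1 + 4·2 + 3)/6 = 12/6 = 2; σ²_F = ((3−1)/6)² = 0.111
te_G = (1 + 4·7 + 13)/6 = 42/6 = 7; σ²_G = ((13−1)/6)² = 4.000

Forward pass:
ES_A = 0; EF_A = 7
ES_B = 7; EF_B = 7+9 = 16
ES_C = 7; EF_C = 7+11 = 18
ES_D = 7; EF_D = 7+7 = 14
ES_E = max(EF_B=16, EF_C=18) = 18; EF_E = 18+3 = 21
ES_F = max(EF_B=16, EF_D=14) = 16; EF_F = 16+2 = 18
ES_G = max(EF_B=16, EF_D=14, EF_E=21, EF_F=18) = 21; EF_G = 21+7 = 28
Expected project duration μ = 28 days. Critical path: A → C → E → G.

Variance along critical path = 0.111 + 5.444 + 0.111 + 4.000 = 9.667; σ = √9.667 = 3.109 days.
Z = (34 − 28) / 3.109 = 1.930
P(T ≤ 34) = Φ(1.930) ≈ 0.973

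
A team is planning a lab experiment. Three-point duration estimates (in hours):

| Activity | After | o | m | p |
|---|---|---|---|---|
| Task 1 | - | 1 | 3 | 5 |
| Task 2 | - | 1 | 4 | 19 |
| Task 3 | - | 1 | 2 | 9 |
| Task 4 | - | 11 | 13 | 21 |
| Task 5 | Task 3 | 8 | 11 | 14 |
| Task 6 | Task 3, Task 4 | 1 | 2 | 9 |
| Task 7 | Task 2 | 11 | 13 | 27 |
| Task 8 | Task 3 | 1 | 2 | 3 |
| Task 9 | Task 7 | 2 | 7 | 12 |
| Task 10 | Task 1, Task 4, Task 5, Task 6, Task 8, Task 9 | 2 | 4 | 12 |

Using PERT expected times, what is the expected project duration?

33 hours

te_Task 1 = (1 + 4·3 + 5)/6 = 18/6 = 3
te_Task 2 = (1 + 4·4 + 19)/6 = 36/6 = 6
te_Task 3 = (1 + 4·2 + 9)/6 = 18/6 = 3
te_Task 4 = (11 + 4·13 + 21)/6 = 84/6 = 14
te_Task 5 = (8 + 4·11 + 14)/6 = 66/6 = 11
te_Task 6 = (1 + 4·2 + 9)/6 = 18/6 = 3
te_Task 7 = (11 + 4·13 + 27)/6 = 90/6 = 15
te_Task 8 = (1 + 4·2 + 3)/6 = 12/6 = 2
te_Task 9 = (2 + 4·7 + 12)/6 = 42/6 = 7
te_Task 10 = (2 + 4·4 + 12)/6 = 30/6 = 5

Forward pass:
ES_Task 1 = 0; EF_Task 1 = 3
ES_Task 2 = 0; EF_Task 2 = 6
ES_Task 3 = 0; EF_Task 3 = 3
ES_Task 4 = 0; EF_Task 4 = 14
ES_Task 5 = 3; EF_Task 5 = 3+11 = 14
ES_Task 6 = max(EF_Task 3=3, EF_Task 4=14) = 14; EF_Task 6 = 14+3 = 17
ES_Task 7 = 6; EF_Task 7 = 6+15 = 21
ES_Task 8 = 3; EF_Task 8 = 3+2 = 5
ES_Task 9 = 21; EF_Task 9 = 21+7 = 28
ES_Task 10 = max(EF_Task 1=3, EF_Task 4=14, EF_Task 5=14, EF_Task 6=17, EF_Task 8=5, EF_Task 9=28) = 28; EF_Task 10 = 28+5 = 33
Expected project duration μ = 33 hours. Critical path: Task 2 → Task 7 → Task 9 → Task 10.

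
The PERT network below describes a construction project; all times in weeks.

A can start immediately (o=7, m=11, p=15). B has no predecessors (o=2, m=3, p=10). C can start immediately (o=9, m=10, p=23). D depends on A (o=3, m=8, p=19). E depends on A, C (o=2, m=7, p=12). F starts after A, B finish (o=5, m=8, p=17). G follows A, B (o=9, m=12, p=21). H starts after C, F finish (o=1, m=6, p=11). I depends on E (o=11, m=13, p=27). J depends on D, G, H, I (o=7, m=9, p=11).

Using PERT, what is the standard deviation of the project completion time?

3.97 weeks

te_A = (7 + 4·11 + 15)/6 = 66/6 = 11; σ²_A = ((15−7)/6)² = 1.778
te_B = (2 + 4·3 + 10)/6 = 24/6 = 4; σ²_B = ((10−2)/6)² = 1.778
te_C = (9 + 4·10 + 23)/6 = 72/6 = 12; σ²_C = ((23−9)/6)² = 5.444
te_D = (3 + 4·8 + 19)/6 = 54/6 = 9; σ²_D = ((19−3)/6)² = 7.111
te_E = (2 + 4·7 + 12)/6 = 42/6 = 7; σ²_E = ((12−2)/6)² = 2.778
te_F = (5 + 4·8 + 17)/6 = 54/6 = 9; σ²_F = ((17−5)/6)² = 4.000
te_G = (9 + 4·12 + 21)/6 = 78/6 = 13; σ²_G = ((21−9)/6)² = 4.000
te_H = (1 + 4·6 + 11)/6 = 36/6 = 6; σ²_H = ((11−1)/6)² = 2.778
te_I = (11 + 4·13 + 27)/6 = 90/6 = 15; σ²_I = ((27−11)/6)² = 7.111
te_J = (7 + 4·9 + 11)/6 = 54/6 = 9; σ²_J = ((11−7)/6)² = 0.444

Forward pass:
ES_A = 0; EF_A = 11
ES_B = 0; EF_B = 4
ES_C = 0; EF_C = 12
ES_D = 11; EF_D = 11+9 = 20
ES_E = max(EF_A=11, EF_C=12) = 12; EF_E = 12+7 = 19
ES_F = max(EF_A=11, EF_B=4) = 11; EF_F = 11+9 = 20
ES_G = max(EF_A=11, EF_B=4) = 11; EF_G = 11+13 = 24
ES_H = max(EF_C=12, EF_F=20) = 20; EF_H = 20+6 = 26
ES_I = 19; EF_I = 19+15 = 34
ES_J = max(EF_D=20, EF_G=24, EF_H=26, EF_I=34) = 34; EF_J = 34+9 = 43
Expected project duration μ = 43 weeks. Critical path: C → E → I → J.

Variance along critical path = 5.444 + 2.778 + 7.111 + 0.444 = 15.778
σ = √15.778 = 3.972 weeks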